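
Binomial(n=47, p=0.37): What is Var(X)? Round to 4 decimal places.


Var = n*p*(1-p) = 47 * 0.37 * 0.63 = 10.9557

10.9557


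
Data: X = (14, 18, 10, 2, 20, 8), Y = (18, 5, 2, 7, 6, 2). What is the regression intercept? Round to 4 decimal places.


a = ybar - b*xbar, where b = sum((xi-xbar)(yi-ybar)) / sum((xi-xbar)^2)
n = 6, xbar = 72/6 = 12, ybar = 40/6 = 20/3 ≈ 6.666667
Sxy = sum((xi-xbar)(yi-ybar)) = 32
Sxx = sum((xi-xbar)^2) = 224
b = Sxy / Sxx = 1/7 ≈ 0.142857
a = 6.666667 - 0.142857 * 12 = 104/21 ≈ 4.952381

4.9524


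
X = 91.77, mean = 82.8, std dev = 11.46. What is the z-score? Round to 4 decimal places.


z = (X - mu) / sigma
X - mu = 91.77 - 82.8 = 8.97
z = 8.97 / 11.46 = 299/382 ≈ 0.782723

0.7827


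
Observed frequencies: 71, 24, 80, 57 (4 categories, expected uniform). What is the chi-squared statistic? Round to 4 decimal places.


chi2 = sum((O-E)^2/E), E = total/4
total = 232, E = 232/4 = 58
(71 - 58)^2 / 58 = 169 / 58 = 169/58 ≈ 2.913793
(24 - 58)^2 / 58 = 1156 / 58 = 578/29 ≈ 19.931034
(80 - 58)^2 / 58 = 484 / 58 = 242/29 ≈ 8.344828
(57 - 58)^2 / 58 = 1 / 58 = 1/58 ≈ 0.017241
chi2 = 905/29 ≈ 31.206897

31.2069


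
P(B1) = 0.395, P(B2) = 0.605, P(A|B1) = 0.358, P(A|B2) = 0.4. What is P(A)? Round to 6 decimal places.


P(A) = P(A|B1)*P(B1) + P(A|B2)*P(B2)
P(A|B1)*P(B1) = 0.358 * 0.395 = 0.14141
P(A|B2)*P(B2) = 0.4 * 0.605 = 0.242
P(A) = 0.14141 + 0.242 = 0.38341

0.383410


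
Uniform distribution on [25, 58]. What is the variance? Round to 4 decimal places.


Var = (b-a)^2 / 12
(b-a)^2 = (58 - 25)^2 = 1089
Var = 1089/12 = 90.75

90.7500


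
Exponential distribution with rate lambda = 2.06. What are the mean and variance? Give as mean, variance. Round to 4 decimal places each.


mean = 1/lam, var = 1/lam^2
mean = 1 / 2.06 = 50/103 ≈ 0.485437
lam^2 = 2.06^2 = 4.2436
var = 1 / 4.2436 ≈ 0.235649

0.4854, 0.2356


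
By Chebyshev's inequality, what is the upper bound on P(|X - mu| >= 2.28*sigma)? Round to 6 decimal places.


P <= 1/k^2
k^2 = 2.28^2 = 5.1984
1/k^2 = 1 / 5.1984 = 625/3249 ≈ 0.19236688

0.192367


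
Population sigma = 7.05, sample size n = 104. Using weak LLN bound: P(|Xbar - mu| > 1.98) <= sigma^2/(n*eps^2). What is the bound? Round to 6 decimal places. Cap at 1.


bound = min(1, sigma^2/(n*eps^2))
sigma^2 = 7.05^2 = 49.7025
n*eps^2 = 104 * 1.98^2 = 104 * 3.9204 = 407.7216
sigma^2/(n*eps^2) = 49.7025 / 407.7216 ≈ 0.12190303

0.121903


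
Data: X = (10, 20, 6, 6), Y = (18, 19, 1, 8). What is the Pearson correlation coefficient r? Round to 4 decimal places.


r = sum((xi-xbar)(yi-ybar)) / sqrt(sum((xi-xbar)^2) * sum((yi-ybar)^2))
n = 4, xbar = 42/4 = 10.5, ybar = 46/4 = 11.5
Sxy = sum((xi-xbar)(yi-ybar)) = 131
Sxx = sum((xi-xbar)^2) = 131
Syy = sum((yi-ybar)^2) = 221
sqrt(Sxx*Syy) ≈ 170.149934
r = Sxy / sqrt(Sxx*Syy) = 131 / 170.149934 ≈ 0.769909

0.7699


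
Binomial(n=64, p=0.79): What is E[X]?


E[X] = n*p = 64 * 0.79 = 50.56

50.56


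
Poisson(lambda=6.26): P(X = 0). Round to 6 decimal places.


P = e^(-lam) * lam^k / k!
e^(-6.26) ≈ 0.001911246
lam^k = 6.26^0 = 1
k! = 0! = 1
P = 0.001911246 * 1 / 1 ≈ 0.001911

0.001911


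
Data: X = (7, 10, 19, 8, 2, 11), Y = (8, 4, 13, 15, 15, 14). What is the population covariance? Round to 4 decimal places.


Cov = (1/n)*sum((xi-xbar)(yi-ybar))
n = 6, xbar = 57/6 = 9.5, ybar = 69/6 = 11.5
sum((xi-xbar)(yi-ybar)) = -8.5
Cov = -8.5 / 6 = -17/12 ≈ -1.416667

-1.4167


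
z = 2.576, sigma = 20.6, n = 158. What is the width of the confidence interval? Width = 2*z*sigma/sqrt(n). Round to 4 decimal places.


width = 2*z*sigma/sqrt(n)
2*z*sigma = 2 * 2.576 * 20.6 = 106.1312
sqrt(158) ≈ 12.569805
width = 106.1312 / 12.569805 ≈ 8.443345

8.4433


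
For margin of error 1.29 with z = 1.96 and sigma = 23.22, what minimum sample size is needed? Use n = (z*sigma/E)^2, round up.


z*sigma/E = 1.96 * 23.22 / 1.29 = 35.28
(z*sigma/E)^2 = 1244.6784
round up: n = 1245

1245


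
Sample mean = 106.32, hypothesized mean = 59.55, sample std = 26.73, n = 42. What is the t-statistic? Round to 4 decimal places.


t = (xbar - mu0) / (s/sqrt(n))
xbar - mu0 = 106.32 - 59.55 = 46.77
sqrt(42) ≈ 6.48074070
s/sqrt(n) = 26.73 / 6.48074070 ≈ 4.12452854
t = 46.77 / 4.12452854 ≈ 11.339478

11.3395


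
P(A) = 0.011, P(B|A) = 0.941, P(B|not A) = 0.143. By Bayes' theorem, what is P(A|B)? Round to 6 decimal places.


P(A|B) = P(B|A)*P(A) / P(B), P(B) = P(B|A)*P(A) + P(B|not A)*P(not A)
P(B|A)*P(A) = 0.941 * 0.011 = 0.010351
P(B|not A)*P(not A) = 0.143 * 0.989 = 0.141427
P(B) = 0.010351 + 0.141427 = 0.151778
P(A|B) = 0.010351 / 0.151778 ≈ 0.06819829

0.068198


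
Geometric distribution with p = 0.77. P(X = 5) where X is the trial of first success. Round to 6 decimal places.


P = (1-p)^(k-1) * p
(1-p)^(k-1) = 0.23^4 = 0.00279841
P = 0.00279841 * 0.77 ≈ 0.002154776

0.002155


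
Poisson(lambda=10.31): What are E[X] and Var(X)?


E[X] = Var(X) = lambda = 10.31

10.31, 10.31


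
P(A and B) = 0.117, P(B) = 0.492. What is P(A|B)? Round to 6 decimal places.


P(A|B) = P(A and B) / P(B) = 0.117 / 0.492 = 39/164 ≈ 0.23780488

0.237805


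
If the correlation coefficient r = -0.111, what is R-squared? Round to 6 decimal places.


R^2 = r^2 = (-0.111)^2 = 0.012321

0.012321


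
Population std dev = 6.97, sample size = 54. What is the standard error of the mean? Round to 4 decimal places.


SE = sigma / sqrt(n)
sqrt(54) ≈ 7.348469
SE = 6.97 / 7.348469 ≈ 0.948497

0.9485


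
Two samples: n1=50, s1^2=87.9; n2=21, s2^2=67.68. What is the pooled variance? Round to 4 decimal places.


sp^2 = ((n1-1)*s1^2 + (n2-1)*s2^2)/(n1+n2-2)
(n1-1)*s1^2 = 49 * 87.9 = 4307.1
(n2-1)*s2^2 = 20 * 67.68 = 1353.6
numerator = 4307.1 + 1353.6 = 5660.7
n1+n2-2 = 69
sp^2 = 5660.7 / 69 = 18869/230 ≈ 82.039130

82.0391


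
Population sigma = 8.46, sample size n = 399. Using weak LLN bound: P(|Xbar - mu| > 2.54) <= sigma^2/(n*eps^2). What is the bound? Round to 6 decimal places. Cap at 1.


bound = min(1, sigma^2/(n*eps^2))
sigma^2 = 8.46^2 = 71.5716
n*eps^2 = 399 * 2.54^2 = 399 * 6.4516 = 2574.1884
sigma^2/(n*eps^2) = 71.5716 / 2574.1884 ≈ 0.02780356

0.027804


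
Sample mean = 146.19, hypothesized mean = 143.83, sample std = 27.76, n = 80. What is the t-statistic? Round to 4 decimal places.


t = (xbar - mu0) / (s/sqrt(n))
xbar - mu0 = 146.19 - 143.83 = 2.36
sqrt(80) ≈ 8.94427191
s/sqrt(n) = 27.76 / 8.94427191 ≈ 3.10366235
t = 2.36 / 3.10366235 ≈ 0.760392

0.7604


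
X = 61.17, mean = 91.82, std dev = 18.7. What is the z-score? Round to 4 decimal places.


z = (X - mu) / sigma
X - mu = 61.17 - 91.82 = -30.65
z = -30.65 / 18.7 = -613/374 ≈ -1.639037

-1.6390


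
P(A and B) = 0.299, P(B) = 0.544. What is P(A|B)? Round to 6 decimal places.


P(A|B) = P(A and B) / P(B) = 0.299 / 0.544 = 299/544 ≈ 0.54963235

0.549632


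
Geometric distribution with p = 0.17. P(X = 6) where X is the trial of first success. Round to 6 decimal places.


P = (1-p)^(k-1) * p
(1-p)^(k-1) = 0.83^5 ≈ 0.3939041
P = 0.3939041 * 0.17 ≈ 0.06696369

0.066964


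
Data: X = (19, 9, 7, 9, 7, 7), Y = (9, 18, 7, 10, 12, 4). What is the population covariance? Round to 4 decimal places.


Cov = (1/n)*sum((xi-xbar)(yi-ybar))
n = 6, xbar = 58/6 = 29/3 ≈ 9.666667, ybar = 60/6 = 10
sum((xi-xbar)(yi-ybar)) = 4
Cov = 4 / 6 = 2/3 ≈ 0.666667

0.6667


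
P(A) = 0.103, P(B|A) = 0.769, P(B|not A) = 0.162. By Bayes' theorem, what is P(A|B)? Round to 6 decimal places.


P(A|B) = P(B|A)*P(A) / P(B), P(B) = P(B|A)*P(A) + P(B|not A)*P(not A)
P(B|A)*P(A) = 0.769 * 0.103 = 0.079207
P(B|not A)*P(not A) = 0.162 * 0.897 = 0.145314
P(B) = 0.079207 + 0.145314 = 0.224521
P(A|B) = 0.079207 / 0.224521 ≈ 0.35278215

0.352782


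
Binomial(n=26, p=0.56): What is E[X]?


E[X] = n*p = 26 * 0.56 = 14.56

14.56


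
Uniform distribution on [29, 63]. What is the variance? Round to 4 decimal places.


Var = (b-a)^2 / 12
(b-a)^2 = (63 - 29)^2 = 1156
Var = 1156/12 ≈ 96.333333

96.3333


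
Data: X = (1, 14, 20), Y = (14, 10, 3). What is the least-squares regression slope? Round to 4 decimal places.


b = sum((xi-xbar)(yi-ybar)) / sum((xi-xbar)^2)
n = 3, xbar = 35/3 ≈ 11.666667, ybar = 27/3 = 9
Sxy = sum((xi-xbar)(yi-ybar)) = -101
Sxx = sum((xi-xbar)^2) = 566/3 ≈ 188.666667
b = Sxy / Sxx = -303/566 ≈ -0.535336

-0.5353


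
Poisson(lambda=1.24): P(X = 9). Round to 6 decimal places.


P = e^(-lam) * lam^k / k!
e^(-1.24) ≈ 0.2893842
lam^k = 1.24^9 ≈ 6.930988
k! = 9! = 362880
P = 0.2893842 * 6.930988 / 362880 ≈ 0.000006

0.000006


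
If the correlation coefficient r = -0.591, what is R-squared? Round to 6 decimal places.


R^2 = r^2 = (-0.591)^2 = 0.349281

0.349281


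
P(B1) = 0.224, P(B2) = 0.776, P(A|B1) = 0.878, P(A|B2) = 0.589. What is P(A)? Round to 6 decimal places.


P(A) = P(A|B1)*P(B1) + P(A|B2)*P(B2)
P(A|B1)*P(B1) = 0.878 * 0.224 = 0.196672
P(A|B2)*P(B2) = 0.589 * 0.776 = 0.457064
P(A) = 0.196672 + 0.457064 = 0.653736

0.653736


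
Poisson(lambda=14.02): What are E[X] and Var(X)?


E[X] = Var(X) = lambda = 14.02

14.02, 14.02


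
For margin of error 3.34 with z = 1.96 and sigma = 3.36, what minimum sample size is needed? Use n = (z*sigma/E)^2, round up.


z*sigma/E = 1.96 * 3.36 / 3.34 = 8232/4175 ≈ 1.971737
(z*sigma/E)^2 ≈ 3.887745
round up: n = 4

4


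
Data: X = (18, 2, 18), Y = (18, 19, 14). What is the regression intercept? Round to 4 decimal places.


a = ybar - b*xbar, where b = sum((xi-xbar)(yi-ybar)) / sum((xi-xbar)^2)
n = 3, xbar = 38/3 ≈ 12.666667, ybar = 51/3 = 17
Sxy = sum((xi-xbar)(yi-ybar)) = -32
Sxx = sum((xi-xbar)^2) = 512/3 ≈ 170.666667
b = Sxy / Sxx = -0.1875
a = 17 - (-0.1875) * 12.666667 = 19.375

19.3750


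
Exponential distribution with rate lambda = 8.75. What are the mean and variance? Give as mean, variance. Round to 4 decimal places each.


mean = 1/lam, var = 1/lam^2
mean = 1 / 8.75 = 4/35 ≈ 0.114286
lam^2 = 8.75^2 = 76.5625
var = 1 / 76.5625 = 16/1225 ≈ 0.013061

0.1143, 0.0131


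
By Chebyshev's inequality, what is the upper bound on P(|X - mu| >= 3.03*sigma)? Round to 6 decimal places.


P <= 1/k^2
k^2 = 3.03^2 = 9.1809
1/k^2 = 1 / 9.1809 ≈ 0.10892178

0.108922


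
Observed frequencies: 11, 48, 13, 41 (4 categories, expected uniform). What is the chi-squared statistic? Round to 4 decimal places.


chi2 = sum((O-E)^2/E), E = total/4
total = 113, E = 113/4 = 28.25
(11 - 28.25)^2 / 28.25 = 297.5625 / 28.25 = 4761/452 ≈ 10.533186
(48 - 28.25)^2 / 28.25 = 390.0625 / 28.25 = 6241/452 ≈ 13.807522
(13 - 28.25)^2 / 28.25 = 232.5625 / 28.25 = 3721/452 ≈ 8.232301
(41 - 28.25)^2 / 28.25 = 162.5625 / 28.25 = 2601/452 ≈ 5.754425
chi2 = 4331/113 ≈ 38.327434

38.3274


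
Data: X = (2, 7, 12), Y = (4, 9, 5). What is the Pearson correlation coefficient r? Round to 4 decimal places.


r = sum((xi-xbar)(yi-ybar)) / sqrt(sum((xi-xbar)^2) * sum((yi-ybar)^2))
n = 3, xbar = 21/3 = 7, ybar = 18/3 = 6
Sxy = sum((xi-xbar)(yi-ybar)) = 5
Sxx = sum((xi-xbar)^2) = 50
Syy = sum((yi-ybar)^2) = 14
sqrt(Sxx*Syy) ≈ 26.457513
r = Sxy / sqrt(Sxx*Syy) = 5 / 26.457513 ≈ 0.188982

0.1890


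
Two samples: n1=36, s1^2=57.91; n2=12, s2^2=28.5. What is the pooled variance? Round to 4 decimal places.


sp^2 = ((n1-1)*s1^2 + (n2-1)*s2^2)/(n1+n2-2)
(n1-1)*s1^2 = 35 * 57.91 = 2026.85
(n2-1)*s2^2 = 11 * 28.5 = 313.5
numerator = 2026.85 + 313.5 = 2340.35
n1+n2-2 = 46
sp^2 = 2340.35 / 46 = 46807/920 ≈ 50.877174

50.8772


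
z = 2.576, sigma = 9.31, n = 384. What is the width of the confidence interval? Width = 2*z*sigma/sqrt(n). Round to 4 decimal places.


width = 2*z*sigma/sqrt(n)
2*z*sigma = 2 * 2.576 * 9.31 = 47.96512
sqrt(384) ≈ 19.595918
width = 47.96512 / 19.595918 ≈ 2.447710

2.4477


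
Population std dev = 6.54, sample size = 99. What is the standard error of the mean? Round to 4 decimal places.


SE = sigma / sqrt(n)
sqrt(99) ≈ 9.949874
SE = 6.54 / 9.949874 ≈ 0.657295

0.6573


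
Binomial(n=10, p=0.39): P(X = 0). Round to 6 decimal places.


P = C(n,k) * p^k * (1-p)^(n-k)
C(10,0) = 1
p^k = 0.39^0 = 1
(1-p)^(n-k) = 0.61^10 ≈ 0.007133429
P = 1 * 1 * 0.007133429 ≈ 0.007133

0.007133


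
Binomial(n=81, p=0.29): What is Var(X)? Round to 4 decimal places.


Var = n*p*(1-p) = 81 * 0.29 * 0.71 = 16.6779

16.6779


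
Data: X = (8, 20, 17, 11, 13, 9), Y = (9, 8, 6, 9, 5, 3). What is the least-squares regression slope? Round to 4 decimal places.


b = sum((xi-xbar)(yi-ybar)) / sum((xi-xbar)^2)
n = 6, xbar = 78/6 = 13, ybar = 40/6 = 20/3 ≈ 6.666667
Sxy = sum((xi-xbar)(yi-ybar)) = 5
Sxx = sum((xi-xbar)^2) = 110
b = Sxy / Sxx = 1/22 ≈ 0.045455

0.0455


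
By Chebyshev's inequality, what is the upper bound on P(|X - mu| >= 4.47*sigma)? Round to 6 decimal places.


P <= 1/k^2
k^2 = 4.47^2 = 19.9809
1/k^2 = 1 / 19.9809 ≈ 0.05004780

0.050048


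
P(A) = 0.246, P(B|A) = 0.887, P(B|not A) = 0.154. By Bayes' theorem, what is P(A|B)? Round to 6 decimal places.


P(A|B) = P(B|A)*P(A) / P(B), P(B) = P(B|A)*P(A) + P(B|not A)*P(not A)
P(B|A)*P(A) = 0.887 * 0.246 = 0.218202
P(B|not A)*P(not A) = 0.154 * 0.754 = 0.116116
P(B) = 0.218202 + 0.116116 = 0.334318
P(A|B) = 0.218202 / 0.334318 ≈ 0.65267799

0.652678


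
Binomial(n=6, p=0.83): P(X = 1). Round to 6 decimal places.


P = C(n,k) * p^k * (1-p)^(n-k)
C(6,1) = 6
p^k = 0.83^1 = 0.83
(1-p)^(n-k) = 0.17^5 = 0.0001419857
P = 6 * 0.83 * 0.0001419857 ≈ 0.000707

0.000707


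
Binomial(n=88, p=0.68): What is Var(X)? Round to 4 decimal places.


Var = n*p*(1-p) = 88 * 0.68 * 0.32 = 19.1488

19.1488


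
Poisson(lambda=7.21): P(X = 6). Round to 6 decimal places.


P = e^(-lam) * lam^k / k!
e^(-7.21) ≈ 0.0007391572
lam^k = 7.21^6 ≈ 140479.058634
k! = 6! = 720
P = 0.0007391572 * 140479.058634 / 720 ≈ 0.144217

0.144217


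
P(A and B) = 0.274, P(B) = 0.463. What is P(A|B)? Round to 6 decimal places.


P(A|B) = P(A and B) / P(B) = 0.274 / 0.463 = 274/463 ≈ 0.59179266

0.591793


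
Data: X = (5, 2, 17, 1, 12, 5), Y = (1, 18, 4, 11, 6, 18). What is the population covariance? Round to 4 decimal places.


Cov = (1/n)*sum((xi-xbar)(yi-ybar))
n = 6, xbar = 42/6 = 7, ybar = 58/6 = 29/3 ≈ 9.666667
sum((xi-xbar)(yi-ybar)) = -124
Cov = -124 / 6 = -62/3 ≈ -20.666667

-20.6667


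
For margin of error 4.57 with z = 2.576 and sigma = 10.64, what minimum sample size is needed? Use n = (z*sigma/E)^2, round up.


z*sigma/E = 2.576 * 10.64 / 4.57 ≈ 5.997514
(z*sigma/E)^2 ≈ 35.970177
round up: n = 36

36


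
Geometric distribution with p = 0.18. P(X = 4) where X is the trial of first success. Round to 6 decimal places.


P = (1-p)^(k-1) * p
(1-p)^(k-1) = 0.82^3 = 0.551368
P = 0.551368 * 0.18 = 0.09924624

0.099246


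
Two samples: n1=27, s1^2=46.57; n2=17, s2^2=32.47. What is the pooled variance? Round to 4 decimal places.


sp^2 = ((n1-1)*s1^2 + (n2-1)*s2^2)/(n1+n2-2)
(n1-1)*s1^2 = 26 * 46.57 = 1210.82
(n2-1)*s2^2 = 16 * 32.47 = 519.52
numerator = 1210.82 + 519.52 = 1730.34
n1+n2-2 = 42
sp^2 = 1730.34 / 42 = 28839/700 ≈ 41.198571

41.1986


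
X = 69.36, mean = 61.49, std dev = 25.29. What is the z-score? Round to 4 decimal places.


z = (X - mu) / sigma
X - mu = 69.36 - 61.49 = 7.87
z = 7.87 / 25.29 = 787/2529 ≈ 0.311190

0.3112


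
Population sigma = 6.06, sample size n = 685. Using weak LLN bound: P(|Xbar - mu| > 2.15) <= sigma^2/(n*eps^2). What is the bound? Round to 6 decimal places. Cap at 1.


bound = min(1, sigma^2/(n*eps^2))
sigma^2 = 6.06^2 = 36.7236
n*eps^2 = 685 * 2.15^2 = 685 * 4.6225 = 3166.4125
sigma^2/(n*eps^2) = 36.7236 / 3166.4125 ≈ 0.01159786

0.011598


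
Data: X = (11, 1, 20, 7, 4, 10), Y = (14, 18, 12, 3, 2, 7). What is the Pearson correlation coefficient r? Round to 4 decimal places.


r = sum((xi-xbar)(yi-ybar)) / sqrt(sum((xi-xbar)^2) * sum((yi-ybar)^2))
n = 6, xbar = 53/6 ≈ 8.833333, ybar = 56/6 = 28/3 ≈ 9.333333
Sxy = sum((xi-xbar)(yi-ybar)) = 49/3 ≈ 16.333333
Sxx = sum((xi-xbar)^2) = 1313/6 ≈ 218.833333
Syy = sum((yi-ybar)^2) = 610/3 ≈ 203.333333
sqrt(Sxx*Syy) ≈ 210.941013
r = Sxy / sqrt(Sxx*Syy) = 16.333333 / 210.941013 ≈ 0.077431

0.0774


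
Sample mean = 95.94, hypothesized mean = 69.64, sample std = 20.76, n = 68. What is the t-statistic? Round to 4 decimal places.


t = (xbar - mu0) / (s/sqrt(n))
xbar - mu0 = 95.94 - 69.64 = 26.3
sqrt(68) ≈ 8.24621125
s/sqrt(n) = 20.76 / 8.24621125 ≈ 2.51751979
t = 26.3 / 2.51751979 ≈ 10.446790

10.4468


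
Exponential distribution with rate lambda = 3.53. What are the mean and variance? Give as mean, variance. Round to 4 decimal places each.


mean = 1/lam, var = 1/lam^2
mean = 1 / 3.53 = 100/353 ≈ 0.283286
lam^2 = 3.53^2 = 12.4609
var = 1 / 12.4609 ≈ 0.080251

0.2833, 0.0803


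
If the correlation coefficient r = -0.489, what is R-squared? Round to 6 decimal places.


R^2 = r^2 = (-0.489)^2 = 0.239121

0.239121


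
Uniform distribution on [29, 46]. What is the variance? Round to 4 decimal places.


Var = (b-a)^2 / 12
(b-a)^2 = (46 - 29)^2 = 289
Var = 289/12 ≈ 24.083333

24.0833


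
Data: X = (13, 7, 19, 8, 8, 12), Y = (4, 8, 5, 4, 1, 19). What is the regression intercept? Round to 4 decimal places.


a = ybar - b*xbar, where b = sum((xi-xbar)(yi-ybar)) / sum((xi-xbar)^2)
n = 6, xbar = 67/6 ≈ 11.166667, ybar = 41/6 ≈ 6.833333
Sxy = sum((xi-xbar)(yi-ybar)) = 79/6 ≈ 13.166667
Sxx = sum((xi-xbar)^2) = 617/6 ≈ 102.833333
b = Sxy / Sxx = 79/617 ≈ 0.128039
a = 6.833333 - 0.128039 * 11.166667 = 3334/617 ≈ 5.403566

5.4036


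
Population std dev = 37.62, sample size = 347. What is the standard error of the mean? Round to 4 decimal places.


SE = sigma / sqrt(n)
sqrt(347) ≈ 18.627936
SE = 37.62 / 18.627936 ≈ 2.019547

2.0195


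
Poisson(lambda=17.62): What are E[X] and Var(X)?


E[X] = Var(X) = lambda = 17.62

17.62, 17.62


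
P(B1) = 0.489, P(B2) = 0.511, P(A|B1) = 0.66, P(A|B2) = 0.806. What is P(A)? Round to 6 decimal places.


P(A) = P(A|B1)*P(B1) + P(A|B2)*P(B2)
P(A|B1)*P(B1) = 0.66 * 0.489 = 0.32274
P(A|B2)*P(B2) = 0.806 * 0.511 = 0.411866
P(A) = 0.32274 + 0.411866 = 0.734606

0.734606


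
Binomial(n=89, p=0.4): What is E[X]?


E[X] = n*p = 89 * 0.4 = 35.6

35.6


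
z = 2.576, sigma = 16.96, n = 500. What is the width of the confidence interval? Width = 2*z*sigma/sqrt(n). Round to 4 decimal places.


width = 2*z*sigma/sqrt(n)
2*z*sigma = 2 * 2.576 * 16.96 = 87.37792
sqrt(500) ≈ 22.360680
width = 87.37792 / 22.360680 ≈ 3.907659

3.9077


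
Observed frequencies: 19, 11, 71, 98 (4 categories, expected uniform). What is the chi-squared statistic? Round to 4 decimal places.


chi2 = sum((O-E)^2/E), E = total/4
total = 199, E = 199/4 = 49.75
(19 - 49.75)^2 / 49.75 = 945.5625 / 49.75 = 15129/796 ≈ 19.006281
(11 - 49.75)^2 / 49.75 = 1501.5625 / 49.75 = 24025/796 ≈ 30.182161
(71 - 49.75)^2 / 49.75 = 451.5625 / 49.75 = 7225/796 ≈ 9.076633
(98 - 49.75)^2 / 49.75 = 2328.0625 / 49.75 = 37249/796 ≈ 46.795226
chi2 = 20907/199 ≈ 105.060302

105.0603


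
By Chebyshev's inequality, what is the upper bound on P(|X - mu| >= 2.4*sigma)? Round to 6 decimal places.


P <= 1/k^2
k^2 = 2.4^2 = 5.76
1/k^2 = 1 / 5.76 = 25/144 ≈ 0.17361111

0.173611


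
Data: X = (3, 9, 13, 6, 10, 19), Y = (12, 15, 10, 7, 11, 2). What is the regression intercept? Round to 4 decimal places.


a = ybar - b*xbar, where b = sum((xi-xbar)(yi-ybar)) / sum((xi-xbar)^2)
n = 6, xbar = 60/6 = 10, ybar = 57/6 = 9.5
Sxy = sum((xi-xbar)(yi-ybar)) = -79
Sxx = sum((xi-xbar)^2) = 156
b = Sxy / Sxx = -79/156 ≈ -0.506410
a = 9.5 - (-0.506410) * 10 = 568/39 ≈ 14.564103

14.5641


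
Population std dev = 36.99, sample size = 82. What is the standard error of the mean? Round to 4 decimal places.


SE = sigma / sqrt(n)
sqrt(82) ≈ 9.055385
SE = 36.99 / 9.055385 ≈ 4.084862

4.0849


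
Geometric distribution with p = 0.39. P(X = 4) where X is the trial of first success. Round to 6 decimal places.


P = (1-p)^(k-1) * p
(1-p)^(k-1) = 0.61^3 = 0.226981
P = 0.226981 * 0.39 = 0.08852259

0.088523


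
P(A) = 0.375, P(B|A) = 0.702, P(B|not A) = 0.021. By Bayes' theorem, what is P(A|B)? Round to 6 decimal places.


P(A|B) = P(B|A)*P(A) / P(B), P(B) = P(B|A)*P(A) + P(B|not A)*P(not A)
P(B|A)*P(A) = 0.702 * 0.375 = 0.26325
P(B|not A)*P(not A) = 0.021 * 0.625 = 0.013125
P(B) = 0.26325 + 0.013125 = 0.276375
P(A|B) = 0.26325 / 0.276375 = 702/737 ≈ 0.95251018

0.952510


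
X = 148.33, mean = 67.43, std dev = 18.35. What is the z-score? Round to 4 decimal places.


z = (X - mu) / sigma
X - mu = 148.33 - 67.43 = 80.9
z = 80.9 / 18.35 = 1618/367 ≈ 4.408719

4.4087


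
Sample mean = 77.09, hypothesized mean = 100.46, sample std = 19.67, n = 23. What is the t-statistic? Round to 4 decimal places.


t = (xbar - mu0) / (s/sqrt(n))
xbar - mu0 = 77.09 - 100.46 = -23.37
sqrt(23) ≈ 4.79583152
s/sqrt(n) = 19.67 / 4.79583152 ≈ 4.10147852
t = -23.37 / 4.10147852 ≈ -5.697945

-5.6979


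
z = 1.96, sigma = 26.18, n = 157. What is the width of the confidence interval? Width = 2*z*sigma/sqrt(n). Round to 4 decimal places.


width = 2*z*sigma/sqrt(n)
2*z*sigma = 2 * 1.96 * 26.18 = 102.6256
sqrt(157) ≈ 12.529964
width = 102.6256 / 12.529964 ≈ 8.190415

8.1904


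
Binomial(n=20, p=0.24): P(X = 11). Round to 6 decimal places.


P = C(n,k) * p^k * (1-p)^(n-k)
C(20,11) = 167960
p^k = 0.24^11 ≈ 0.0000001521681
(1-p)^(n-k) = 0.76^9 ≈ 0.08459064
P = 167960 * 0.0000001521681 * 0.08459064 ≈ 0.002162

0.002162


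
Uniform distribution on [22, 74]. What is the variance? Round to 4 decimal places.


Var = (b-a)^2 / 12
(b-a)^2 = (74 - 22)^2 = 2704
Var = 2704/12 ≈ 225.333333

225.3333


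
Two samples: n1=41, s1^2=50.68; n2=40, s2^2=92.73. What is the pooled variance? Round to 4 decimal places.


sp^2 = ((n1-1)*s1^2 + (n2-1)*s2^2)/(n1+n2-2)
(n1-1)*s1^2 = 40 * 50.68 = 2027.2
(n2-1)*s2^2 = 39 * 92.73 = 3616.47
numerator = 2027.2 + 3616.47 = 5643.67
n1+n2-2 = 79
sp^2 = 5643.67 / 79 = 564367/7900 ≈ 71.438861

71.4389


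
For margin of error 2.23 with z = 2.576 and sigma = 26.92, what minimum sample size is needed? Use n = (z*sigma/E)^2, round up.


z*sigma/E = 2.576 * 26.92 / 2.23 ≈ 31.096825
(z*sigma/E)^2 ≈ 967.012532
round up: n = 968

968


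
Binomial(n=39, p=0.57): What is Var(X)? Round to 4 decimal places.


Var = n*p*(1-p) = 39 * 0.57 * 0.43 = 9.5589

9.5589


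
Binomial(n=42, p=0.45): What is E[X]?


E[X] = n*p = 42 * 0.45 = 18.9

18.9


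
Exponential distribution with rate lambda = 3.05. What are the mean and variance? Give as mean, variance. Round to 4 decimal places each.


mean = 1/lam, var = 1/lam^2
mean = 1 / 3.05 = 20/61 ≈ 0.327869
lam^2 = 3.05^2 = 9.3025
var = 1 / 9.3025 = 400/3721 ≈ 0.107498

0.3279, 0.1075


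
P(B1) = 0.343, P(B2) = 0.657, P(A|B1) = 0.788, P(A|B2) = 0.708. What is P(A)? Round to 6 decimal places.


P(A) = P(A|B1)*P(B1) + P(A|B2)*P(B2)
P(A|B1)*P(B1) = 0.788 * 0.343 = 0.270284
P(A|B2)*P(B2) = 0.708 * 0.657 = 0.465156
P(A) = 0.270284 + 0.465156 = 0.73544

0.735440


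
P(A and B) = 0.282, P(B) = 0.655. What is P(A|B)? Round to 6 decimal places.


P(A|B) = P(A and B) / P(B) = 0.282 / 0.655 = 282/655 ≈ 0.43053435

0.430534


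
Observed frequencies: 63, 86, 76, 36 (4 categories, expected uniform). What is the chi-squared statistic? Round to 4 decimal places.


chi2 = sum((O-E)^2/E), E = total/4
total = 261, E = 261/4 = 65.25
(63 - 65.25)^2 / 65.25 = 5.0625 / 65.25 = 9/116 ≈ 0.077586
(86 - 65.25)^2 / 65.25 = 430.5625 / 65.25 = 6889/1044 ≈ 6.598659
(76 - 65.25)^2 / 65.25 = 115.5625 / 65.25 = 1849/1044 ≈ 1.771073
(36 - 65.25)^2 / 65.25 = 855.5625 / 65.25 = 1521/116 ≈ 13.112069
chi2 = 5627/261 ≈ 21.559387

21.5594


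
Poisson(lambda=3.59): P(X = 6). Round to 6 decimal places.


P = e^(-lam) * lam^k / k!
e^(-3.59) ≈ 0.02759833
lam^k = 3.59^6 ≈ 2140.753642
k! = 6! = 720
P = 0.02759833 * 2140.753642 / 720 ≈ 0.082057

0.082057


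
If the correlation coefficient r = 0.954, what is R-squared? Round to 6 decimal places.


R^2 = r^2 = (0.954)^2 = 0.910116

0.910116


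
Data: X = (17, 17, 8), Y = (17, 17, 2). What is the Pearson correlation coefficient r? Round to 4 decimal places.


r = sum((xi-xbar)(yi-ybar)) / sqrt(sum((xi-xbar)^2) * sum((yi-ybar)^2))
n = 3, xbar = 42/3 = 14, ybar = 36/3 = 12
Sxy = sum((xi-xbar)(yi-ybar)) = 90
Sxx = sum((xi-xbar)^2) = 54
Syy = sum((yi-ybar)^2) = 150
sqrt(Sxx*Syy) = 90
r = Sxy / sqrt(Sxx*Syy) = 90 / 90 = 1

1.0000


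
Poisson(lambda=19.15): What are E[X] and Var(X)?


E[X] = Var(X) = lambda = 19.15

19.15, 19.15


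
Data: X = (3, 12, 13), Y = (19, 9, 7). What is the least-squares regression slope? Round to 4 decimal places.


b = sum((xi-xbar)(yi-ybar)) / sum((xi-xbar)^2)
n = 3, xbar = 28/3 ≈ 9.333333, ybar = 35/3 ≈ 11.666667
Sxy = sum((xi-xbar)(yi-ybar)) = -212/3 ≈ -70.666667
Sxx = sum((xi-xbar)^2) = 182/3 ≈ 60.666667
b = Sxy / Sxx = -106/91 ≈ -1.164835

-1.1648


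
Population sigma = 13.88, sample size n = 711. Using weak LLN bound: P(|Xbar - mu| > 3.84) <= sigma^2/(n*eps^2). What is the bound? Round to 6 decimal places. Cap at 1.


bound = min(1, sigma^2/(n*eps^2))
sigma^2 = 13.88^2 = 192.6544
n*eps^2 = 711 * 3.84^2 = 711 * 14.7456 = 10484.1216
sigma^2/(n*eps^2) = 192.6544 / 10484.1216 ≈ 0.01837583

0.018376


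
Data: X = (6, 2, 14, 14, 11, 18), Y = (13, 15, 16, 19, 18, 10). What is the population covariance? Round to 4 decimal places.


Cov = (1/n)*sum((xi-xbar)(yi-ybar))
n = 6, xbar = 65/6 ≈ 10.833333, ybar = 91/6 ≈ 15.166667
sum((xi-xbar)(yi-ybar)) = -59/6 ≈ -9.833333
Cov = -9.833333 / 6 = -59/36 ≈ -1.638889

-1.6389


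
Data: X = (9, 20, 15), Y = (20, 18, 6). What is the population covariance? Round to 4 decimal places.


Cov = (1/n)*sum((xi-xbar)(yi-ybar))
n = 3, xbar = 44/3 ≈ 14.666667, ybar = 44/3 ≈ 14.666667
sum((xi-xbar)(yi-ybar)) = -46/3 ≈ -15.333333
Cov = -15.333333 / 3 = -46/9 ≈ -5.111111

-5.1111


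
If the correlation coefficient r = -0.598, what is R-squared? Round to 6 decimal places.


R^2 = r^2 = (-0.598)^2 = 0.357604

0.357604


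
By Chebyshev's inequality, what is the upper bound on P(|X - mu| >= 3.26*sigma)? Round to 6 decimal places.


P <= 1/k^2
k^2 = 3.26^2 = 10.6276
1/k^2 = 1 / 10.6276 ≈ 0.09409462

0.094095


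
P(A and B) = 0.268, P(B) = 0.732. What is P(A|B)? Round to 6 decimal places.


P(A|B) = P(A and B) / P(B) = 0.268 / 0.732 = 67/183 ≈ 0.36612022

0.366120


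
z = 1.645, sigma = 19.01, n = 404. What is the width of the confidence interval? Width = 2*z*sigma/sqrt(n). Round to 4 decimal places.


width = 2*z*sigma/sqrt(n)
2*z*sigma = 2 * 1.645 * 19.01 = 62.5429
sqrt(404) ≈ 20.099751
width = 62.5429 / 20.099751 ≈ 3.111626

3.1116


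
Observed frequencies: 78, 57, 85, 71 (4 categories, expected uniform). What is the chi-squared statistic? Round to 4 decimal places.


chi2 = sum((O-E)^2/E), E = total/4
total = 291, E = 291/4 = 72.75
(78 - 72.75)^2 / 72.75 = 27.5625 / 72.75 = 147/388 ≈ 0.378866
(57 - 72.75)^2 / 72.75 = 248.0625 / 72.75 = 1323/388 ≈ 3.409794
(85 - 72.75)^2 / 72.75 = 150.0625 / 72.75 = 2401/1164 ≈ 2.062715
(71 - 72.75)^2 / 72.75 = 3.0625 / 72.75 = 49/1164 ≈ 0.042096
chi2 = 1715/291 ≈ 5.893471

5.8935


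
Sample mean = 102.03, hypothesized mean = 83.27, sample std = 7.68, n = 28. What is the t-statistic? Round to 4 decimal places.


t = (xbar - mu0) / (s/sqrt(n))
xbar - mu0 = 102.03 - 83.27 = 18.76
sqrt(28) ≈ 5.29150262
s/sqrt(n) = 7.68 / 5.29150262 ≈ 1.45138358
t = 18.76 / 1.45138358 ≈ 12.925598

12.9256


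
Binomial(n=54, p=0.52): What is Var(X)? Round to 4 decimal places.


Var = n*p*(1-p) = 54 * 0.52 * 0.48 = 13.4784

13.4784


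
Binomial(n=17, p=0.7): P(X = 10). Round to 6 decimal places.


P = C(n,k) * p^k * (1-p)^(n-k)
C(17,10) = 19448
p^k = 0.7^10 ≈ 0.02824752
(1-p)^(n-k) = 0.3^7 = 0.0002187
P = 19448 * 0.02824752 * 0.0002187 ≈ 0.120145

0.120145


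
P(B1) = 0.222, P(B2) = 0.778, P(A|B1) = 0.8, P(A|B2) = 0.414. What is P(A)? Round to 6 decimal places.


P(A) = P(A|B1)*P(B1) + P(A|B2)*P(B2)
P(A|B1)*P(B1) = 0.8 * 0.222 = 0.1776
P(A|B2)*P(B2) = 0.414 * 0.778 = 0.322092
P(A) = 0.1776 + 0.322092 = 0.499692

0.499692


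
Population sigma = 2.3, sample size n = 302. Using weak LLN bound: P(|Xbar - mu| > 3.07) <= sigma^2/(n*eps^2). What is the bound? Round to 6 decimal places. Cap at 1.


bound = min(1, sigma^2/(n*eps^2))
sigma^2 = 2.3^2 = 5.29
n*eps^2 = 302 * 3.07^2 = 302 * 9.4249 = 2846.3198
sigma^2/(n*eps^2) = 5.29 / 2846.3198 ≈ 0.00185854

0.001859


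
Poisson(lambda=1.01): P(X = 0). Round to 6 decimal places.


P = e^(-lam) * lam^k / k!
e^(-1.01) ≈ 0.3642190
lam^k = 1.01^0 = 1
k! = 0! = 1
P = 0.3642190 * 1 / 1 ≈ 0.364219

0.364219


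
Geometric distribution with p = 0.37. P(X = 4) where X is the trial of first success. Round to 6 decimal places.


P = (1-p)^(k-1) * p
(1-p)^(k-1) = 0.63^3 = 0.250047
P = 0.250047 * 0.37 = 0.09251739

0.092517


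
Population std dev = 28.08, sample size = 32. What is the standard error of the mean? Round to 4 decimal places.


SE = sigma / sqrt(n)
sqrt(32) ≈ 5.656854
SE = 28.08 / 5.656854 ≈ 4.963890

4.9639


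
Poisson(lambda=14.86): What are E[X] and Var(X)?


E[X] = Var(X) = lambda = 14.86

14.86, 14.86


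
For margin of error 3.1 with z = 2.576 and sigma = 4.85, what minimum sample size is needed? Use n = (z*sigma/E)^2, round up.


z*sigma/E = 2.576 * 4.85 / 3.1 = 15617/3875 ≈ 4.030194
(z*sigma/E)^2 ≈ 16.242460
round up: n = 17

17


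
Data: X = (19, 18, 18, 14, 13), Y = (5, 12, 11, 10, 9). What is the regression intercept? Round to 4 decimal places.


a = ybar - b*xbar, where b = sum((xi-xbar)(yi-ybar)) / sum((xi-xbar)^2)
n = 5, xbar = 82/5 = 16.4, ybar = 47/5 = 9.4
Sxy = sum((xi-xbar)(yi-ybar)) = -4.8
Sxx = sum((xi-xbar)^2) = 29.2
b = Sxy / Sxx = -12/73 ≈ -0.164384
a = 9.4 - (-0.164384) * 16.4 = 883/73 ≈ 12.095890

12.0959


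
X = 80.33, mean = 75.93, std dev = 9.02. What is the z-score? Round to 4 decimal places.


z = (X - mu) / sigma
X - mu = 80.33 - 75.93 = 4.4
z = 4.4 / 9.02 = 20/41 ≈ 0.487805

0.4878


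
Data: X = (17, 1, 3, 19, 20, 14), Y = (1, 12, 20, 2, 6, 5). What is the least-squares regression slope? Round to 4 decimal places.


b = sum((xi-xbar)(yi-ybar)) / sum((xi-xbar)^2)
n = 6, xbar = 74/6 = 37/3 ≈ 12.333333, ybar = 46/6 = 23/3 ≈ 7.666667
Sxy = sum((xi-xbar)(yi-ybar)) = -751/3 ≈ -250.333333
Sxx = sum((xi-xbar)^2) = 1030/3 ≈ 343.333333
b = Sxy / Sxx = -751/1030 ≈ -0.729126

-0.7291


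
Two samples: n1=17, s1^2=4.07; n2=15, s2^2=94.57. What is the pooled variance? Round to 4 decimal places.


sp^2 = ((n1-1)*s1^2 + (n2-1)*s2^2)/(n1+n2-2)
(n1-1)*s1^2 = 16 * 4.07 = 65.12
(n2-1)*s2^2 = 14 * 94.57 = 1323.98
numerator = 65.12 + 1323.98 = 1389.1
n1+n2-2 = 30
sp^2 = 1389.1 / 30 = 13891/300 ≈ 46.303333

46.3033


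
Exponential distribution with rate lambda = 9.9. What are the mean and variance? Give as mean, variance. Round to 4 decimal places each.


mean = 1/lam, var = 1/lam^2
mean = 1 / 9.9 = 10/99 ≈ 0.101010
lam^2 = 9.9^2 = 98.01
var = 1 / 98.01 = 100/9801 ≈ 0.010203

0.1010, 0.0102


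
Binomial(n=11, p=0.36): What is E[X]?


E[X] = n*p = 11 * 0.36 = 3.96

3.96


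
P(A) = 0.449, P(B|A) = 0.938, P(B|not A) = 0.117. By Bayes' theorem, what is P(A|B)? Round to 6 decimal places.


P(A|B) = P(B|A)*P(A) / P(B), P(B) = P(B|A)*P(A) + P(B|not A)*P(not A)
P(B|A)*P(A) = 0.938 * 0.449 = 0.421162
P(B|not A)*P(not A) = 0.117 * 0.551 = 0.064467
P(B) = 0.421162 + 0.064467 = 0.485629
P(A|B) = 0.421162 / 0.485629 ≈ 0.86725051

0.867251


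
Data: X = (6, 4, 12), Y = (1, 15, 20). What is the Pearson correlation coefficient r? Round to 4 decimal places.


r = sum((xi-xbar)(yi-ybar)) / sqrt(sum((xi-xbar)^2) * sum((yi-ybar)^2))
n = 3, xbar = 22/3 ≈ 7.333333, ybar = 36/3 = 12
Sxy = sum((xi-xbar)(yi-ybar)) = 42
Sxx = sum((xi-xbar)^2) = 104/3 ≈ 34.666667
Syy = sum((yi-ybar)^2) = 194
sqrt(Sxx*Syy) ≈ 82.008130
r = Sxy / sqrt(Sxx*Syy) = 42 / 82.008130 ≈ 0.512144

0.5121


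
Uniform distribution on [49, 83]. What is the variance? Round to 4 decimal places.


Var = (b-a)^2 / 12
(b-a)^2 = (83 - 49)^2 = 1156
Var = 1156/12 ≈ 96.333333

96.3333


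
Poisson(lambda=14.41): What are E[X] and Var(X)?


E[X] = Var(X) = lambda = 14.41

14.41, 14.41


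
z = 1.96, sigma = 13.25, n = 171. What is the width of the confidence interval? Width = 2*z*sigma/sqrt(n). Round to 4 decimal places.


width = 2*z*sigma/sqrt(n)
2*z*sigma = 2 * 1.96 * 13.25 = 51.94
sqrt(171) ≈ 13.076697
width = 51.94 / 13.076697 ≈ 3.971951

3.9720


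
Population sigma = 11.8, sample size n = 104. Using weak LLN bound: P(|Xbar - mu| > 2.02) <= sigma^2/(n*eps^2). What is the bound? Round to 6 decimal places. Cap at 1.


bound = min(1, sigma^2/(n*eps^2))
sigma^2 = 11.8^2 = 139.24
n*eps^2 = 104 * 2.02^2 = 104 * 4.0804 = 424.3616
sigma^2/(n*eps^2) = 139.24 / 424.3616 ≈ 0.32811640

0.328116


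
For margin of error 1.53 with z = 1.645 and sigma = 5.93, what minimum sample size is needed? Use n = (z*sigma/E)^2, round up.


z*sigma/E = 1.645 * 5.93 / 1.53 ≈ 6.375719
(z*sigma/E)^2 ≈ 40.649792
round up: n = 41

41


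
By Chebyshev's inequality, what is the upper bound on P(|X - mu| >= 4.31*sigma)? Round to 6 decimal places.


P <= 1/k^2
k^2 = 4.31^2 = 18.5761
1/k^2 = 1 / 18.5761 ≈ 0.05383261

0.053833


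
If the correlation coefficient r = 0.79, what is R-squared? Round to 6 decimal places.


R^2 = r^2 = (0.79)^2 = 0.6241

0.624100


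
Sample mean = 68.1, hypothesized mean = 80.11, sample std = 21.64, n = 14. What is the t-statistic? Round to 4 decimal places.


t = (xbar - mu0) / (s/sqrt(n))
xbar - mu0 = 68.1 - 80.11 = -12.01
sqrt(14) ≈ 3.74165739
s/sqrt(n) = 21.64 / 3.74165739 ≈ 5.78353327
t = -12.01 / 5.78353327 ≈ -2.076585

-2.0766


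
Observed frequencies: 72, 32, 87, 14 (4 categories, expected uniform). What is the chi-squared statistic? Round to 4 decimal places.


chi2 = sum((O-E)^2/E), E = total/4
total = 205, E = 205/4 = 51.25
(72 - 51.25)^2 / 51.25 = 430.5625 / 51.25 = 6889/820 ≈ 8.401220
(32 - 51.25)^2 / 51.25 = 370.5625 / 51.25 = 5929/820 ≈ 7.230488
(87 - 51.25)^2 / 51.25 = 1278.0625 / 51.25 = 20449/820 ≈ 24.937805
(14 - 51.25)^2 / 51.25 = 1387.5625 / 51.25 = 22201/820 ≈ 27.074390
chi2 = 13867/205 ≈ 67.643902

67.6439


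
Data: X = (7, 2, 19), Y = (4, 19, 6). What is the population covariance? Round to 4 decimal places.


Cov = (1/n)*sum((xi-xbar)(yi-ybar))
n = 3, xbar = 28/3 ≈ 9.333333, ybar = 29/3 ≈ 9.666667
sum((xi-xbar)(yi-ybar)) = -272/3 ≈ -90.666667
Cov = -90.666667 / 3 = -272/9 ≈ -30.222222

-30.2222


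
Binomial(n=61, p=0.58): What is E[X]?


E[X] = n*p = 61 * 0.58 = 35.38

35.38


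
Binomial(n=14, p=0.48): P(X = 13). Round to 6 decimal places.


P = C(n,k) * p^k * (1-p)^(n-k)
C(14,13) = 14
p^k = 0.48^13 ≈ 0.00007180192
(1-p)^(n-k) = 0.52^1 = 0.52
P = 14 * 0.00007180192 * 0.52 ≈ 0.000523

0.000523


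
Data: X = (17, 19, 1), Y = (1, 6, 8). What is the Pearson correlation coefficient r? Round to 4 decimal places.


r = sum((xi-xbar)(yi-ybar)) / sqrt(sum((xi-xbar)^2) * sum((yi-ybar)^2))
n = 3, xbar = 37/3 ≈ 12.333333, ybar = 15/3 = 5
Sxy = sum((xi-xbar)(yi-ybar)) = -46
Sxx = sum((xi-xbar)^2) = 584/3 ≈ 194.666667
Syy = sum((yi-ybar)^2) = 26
sqrt(Sxx*Syy) ≈ 71.143048
r = Sxy / sqrt(Sxx*Syy) = -46 / 71.143048 ≈ -0.646585

-0.6466


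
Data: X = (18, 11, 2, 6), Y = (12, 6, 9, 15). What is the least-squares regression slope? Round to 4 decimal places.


b = sum((xi-xbar)(yi-ybar)) / sum((xi-xbar)^2)
n = 4, xbar = 37/4 = 9.25, ybar = 42/4 = 10.5
Sxy = sum((xi-xbar)(yi-ybar)) = 1.5
Sxx = sum((xi-xbar)^2) = 142.75
b = Sxy / Sxx = 6/571 ≈ 0.010508

0.0105


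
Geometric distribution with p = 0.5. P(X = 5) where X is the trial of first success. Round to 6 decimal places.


P = (1-p)^(k-1) * p
(1-p)^(k-1) = 0.5^4 = 0.0625
P = 0.0625 * 0.5 = 0.03125

0.031250


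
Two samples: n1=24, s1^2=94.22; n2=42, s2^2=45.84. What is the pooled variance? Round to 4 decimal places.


sp^2 = ((n1-1)*s1^2 + (n2-1)*s2^2)/(n1+n2-2)
(n1-1)*s1^2 = 23 * 94.22 = 2167.06
(n2-1)*s2^2 = 41 * 45.84 = 1879.44
numerator = 2167.06 + 1879.44 = 4046.5
n1+n2-2 = 64
sp^2 = 4046.5 / 64 = 8093/128 ≈ 63.226563

63.2266


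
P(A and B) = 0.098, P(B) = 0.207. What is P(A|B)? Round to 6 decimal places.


P(A|B) = P(A and B) / P(B) = 0.098 / 0.207 = 98/207 ≈ 0.47342995

0.473430


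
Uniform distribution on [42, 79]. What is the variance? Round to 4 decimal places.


Var = (b-a)^2 / 12
(b-a)^2 = (79 - 42)^2 = 1369
Var = 1369/12 ≈ 114.083333

114.0833


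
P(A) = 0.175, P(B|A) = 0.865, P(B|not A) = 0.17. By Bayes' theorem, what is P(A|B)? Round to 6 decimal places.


P(A|B) = P(B|A)*P(A) / P(B), P(B) = P(B|A)*P(A) + P(B|not A)*P(not A)
P(B|A)*P(A) = 0.865 * 0.175 = 0.151375
P(B|not A)*P(not A) = 0.17 * 0.825 = 0.14025
P(B) = 0.151375 + 0.14025 = 0.291625
P(A|B) = 0.151375 / 0.291625 = 1211/2333 ≈ 0.51907415

0.519074


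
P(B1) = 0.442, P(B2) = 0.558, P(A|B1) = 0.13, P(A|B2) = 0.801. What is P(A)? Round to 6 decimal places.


P(A) = P(A|B1)*P(B1) + P(A|B2)*P(B2)
P(A|B1)*P(B1) = 0.13 * 0.442 = 0.05746
P(A|B2)*P(B2) = 0.801 * 0.558 = 0.446958
P(A) = 0.05746 + 0.446958 = 0.504418

0.504418


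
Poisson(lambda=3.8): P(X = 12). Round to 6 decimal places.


P = e^(-lam) * lam^k / k!
e^(-3.8) ≈ 0.02237077
lam^k = 3.8^12 ≈ 9065737.908495
k! = 12! = 479001600
P = 0.02237077 * 9065737.908495 / 479001600 ≈ 0.000423

0.000423


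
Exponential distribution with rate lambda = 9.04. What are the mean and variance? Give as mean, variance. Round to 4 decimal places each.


mean = 1/lam, var = 1/lam^2
mean = 1 / 9.04 = 25/226 ≈ 0.110619
lam^2 = 9.04^2 = 81.7216
var = 1 / 81.7216 ≈ 0.012237

0.1106, 0.0122


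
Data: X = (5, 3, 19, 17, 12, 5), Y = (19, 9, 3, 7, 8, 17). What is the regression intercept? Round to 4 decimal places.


a = ybar - b*xbar, where b = sum((xi-xbar)(yi-ybar)) / sum((xi-xbar)^2)
n = 6, xbar = 61/6 ≈ 10.166667, ybar = 63/6 = 10.5
Sxy = sum((xi-xbar)(yi-ybar)) = -161.5
Sxx = sum((xi-xbar)^2) = 1397/6 ≈ 232.833333
b = Sxy / Sxx = -969/1397 ≈ -0.693629
a = 10.5 - (-0.693629) * 10.166667 = 24520/1397 ≈ 17.551897

17.5519


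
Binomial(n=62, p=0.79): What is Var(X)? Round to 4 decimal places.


Var = n*p*(1-p) = 62 * 0.79 * 0.21 = 10.2858

10.2858


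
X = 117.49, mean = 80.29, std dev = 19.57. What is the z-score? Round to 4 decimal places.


z = (X - mu) / sigma
X - mu = 117.49 - 80.29 = 37.2
z = 37.2 / 19.57 = 3720/1957 ≈ 1.900869

1.9009


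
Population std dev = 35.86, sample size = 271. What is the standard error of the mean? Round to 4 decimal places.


SE = sigma / sqrt(n)
sqrt(271) ≈ 16.462078
SE = 35.86 / 16.462078 ≈ 2.178340

2.1783


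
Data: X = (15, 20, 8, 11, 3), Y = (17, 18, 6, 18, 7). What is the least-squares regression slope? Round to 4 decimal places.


b = sum((xi-xbar)(yi-ybar)) / sum((xi-xbar)^2)
n = 5, xbar = 57/5 = 11.4, ybar = 66/5 = 13.2
Sxy = sum((xi-xbar)(yi-ybar)) = 129.6
Sxx = sum((xi-xbar)^2) = 169.2
b = Sxy / Sxx = 36/47 ≈ 0.765957

0.7660


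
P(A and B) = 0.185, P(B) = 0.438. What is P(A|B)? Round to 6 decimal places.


P(A|B) = P(A and B) / P(B) = 0.185 / 0.438 = 185/438 ≈ 0.42237443

0.422374


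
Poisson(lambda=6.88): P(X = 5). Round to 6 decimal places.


P = e^(-lam) * lam^k / k!
e^(-6.88) ≈ 0.001028144
lam^k = 6.88^5 ≈ 15414.952513
k! = 5! = 120
P = 0.001028144 * 15414.952513 / 120 ≈ 0.132073

0.132073
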